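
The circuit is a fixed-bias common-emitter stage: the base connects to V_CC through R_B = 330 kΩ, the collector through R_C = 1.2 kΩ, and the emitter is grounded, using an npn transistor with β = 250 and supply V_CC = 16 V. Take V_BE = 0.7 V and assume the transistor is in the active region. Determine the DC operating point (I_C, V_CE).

I_C ≈ 12 mA, V_CE ≈ 2.1 V

Base loop: V_CC = I_B·R_B + V_BE, so I_B = (16 − 0.7)/330 kΩ = 0.0464 mA.
In the active region I_C = β·I_B = 250 × 0.0464 = 11.6 mA.
Collector loop: V_CE = V_CC − I_C·R_C = 16 − 11.6×1.2 = 2.09 V.
Since V_CE = 2.09 V > V_CE(sat) ≈ 0.2 V, the transistor is in the active region as assumed.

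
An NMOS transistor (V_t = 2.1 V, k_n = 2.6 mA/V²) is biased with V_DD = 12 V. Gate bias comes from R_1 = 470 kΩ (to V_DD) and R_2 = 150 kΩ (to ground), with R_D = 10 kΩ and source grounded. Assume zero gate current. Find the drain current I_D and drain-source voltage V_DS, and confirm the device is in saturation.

V_G = V_DD·R_2/(R_1+R_2) = 12×150/620 = 2.9 V. With the source grounded, V_GS = V_G = 2.9 V.
Assume saturation: I_D = (k_n/2)(V_GS − V_t)² = (2.6/2)×(2.9 − 2.1)² = 1.3×0.803² = 0.839 mA.
V_DS = V_DD − I_D·R_D = 12 − 0.839×10 = 3.61 V.
Saturation requires V_DS ≥ V_GS − V_t = 0.803 V; 3.61 ≥ 0.803 ✓.

I_D ≈ 0.84 mA, V_DS ≈ 3.6 V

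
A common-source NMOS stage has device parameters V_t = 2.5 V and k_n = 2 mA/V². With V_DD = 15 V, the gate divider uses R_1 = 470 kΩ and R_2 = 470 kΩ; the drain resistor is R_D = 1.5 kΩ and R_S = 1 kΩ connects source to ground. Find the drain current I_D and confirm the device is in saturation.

V_G = V_DD·R_2/(R_1+R_2) = 15×470/940 = 7.5 V.
Assume saturation: I_D = (k_n/2)(V_GS − V_t)² with V_GS = V_G − I_D·R_S = 7.5 − 1·I_D.
Substituting gives 1·I_D² − 11·I_D + 25 = 0, with roots I_D = 3.21 or 7.79 mA.
The root I_D = 7.79 mA gives V_GS = -0.291 V ≤ V_t, so take I_D = 3.21 mA.
Then V_GS = 4.29 V and V_DS = V_DD − I_D(R_D+R_S) = 15 − 3.21×2.5 = 6.98 V.
Saturation requires V_DS ≥ V_GS − V_t = 1.79 V; 6.98 ≥ 1.79 ✓.

I_D ≈ 3.2 mA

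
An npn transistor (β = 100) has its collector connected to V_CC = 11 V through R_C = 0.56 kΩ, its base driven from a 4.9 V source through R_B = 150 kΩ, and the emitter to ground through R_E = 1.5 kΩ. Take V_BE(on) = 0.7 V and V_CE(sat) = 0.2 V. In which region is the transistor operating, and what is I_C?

Assume active. Base-emitter loop: I_B = (V_BB − V_BE)/(R_B + (β+1)R_E) = (4.9 − 0.7)/(150 + 101×1.5) = 0.0139 mA.
I_C = β·I_B = 100×0.0139 = 1.39 mA.
V_CE = V_CC − I_C·R_C − I_E·R_E = 11 − 1.39×0.56 − 1.41×1.5 = 8.11 V > V_CE(sat), so the active-region assumption holds.

active; I_C ≈ 1.4 mA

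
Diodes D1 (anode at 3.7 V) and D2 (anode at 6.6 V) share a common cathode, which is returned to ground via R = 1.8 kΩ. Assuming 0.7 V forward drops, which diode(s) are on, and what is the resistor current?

Assume both conduct. Then node N would need to be at both 3.7−0.7 = 3 V and 6.6−0.7 = 5.9 V, which is impossible.
Assume only D2 conducts: V_N = 6.6 − 0.7 = 5.9 V, so I_R = 5.9/1.8 = 3.28 mA.
Check D1: its anode-to-cathode voltage is 3.7 − 5.9 = -2.2 V < 0.7 V, so it is off. The assumption is consistent.

Only D2 conducts; I_R ≈ 3.3 mA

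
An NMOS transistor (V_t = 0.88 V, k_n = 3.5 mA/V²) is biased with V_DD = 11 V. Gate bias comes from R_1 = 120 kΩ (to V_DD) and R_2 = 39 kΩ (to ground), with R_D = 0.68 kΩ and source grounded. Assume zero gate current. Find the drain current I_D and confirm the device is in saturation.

V_G = V_DD·R_2/(R_1+R_2) = 11×39/159 = 2.7 V. With the source grounded, V_GS = V_G = 2.7 V.
Assume saturation: I_D = (k_n/2)(V_GS − V_t)² = (3.5/2)×(2.7 − 0.88)² = 1.75×1.82² = 5.78 mA.
V_DS = V_DD − I_D·R_D = 11 − 5.78×0.68 = 7.07 V.
Saturation requires V_DS ≥ V_GS − V_t = 1.82 V; 7.07 ≥ 1.82 ✓.

I_D ≈ 5.8 mA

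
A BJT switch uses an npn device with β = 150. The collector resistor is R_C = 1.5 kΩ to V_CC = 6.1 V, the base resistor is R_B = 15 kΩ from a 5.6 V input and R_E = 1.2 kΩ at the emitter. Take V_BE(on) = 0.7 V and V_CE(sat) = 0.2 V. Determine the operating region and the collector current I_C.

saturation; I_C ≈ 2.1 mA

Assume active: I_B = (5.6 − 0.7)/(15 + 151×1.2) = 0.025 mA, I_C = β·I_B = 3.75 mA.
Then V_CE = 6.1 − 3.75×1.5 − 3.77×1.2 = -4.04 V < 0.2 V — the active assumption fails.
Re-solve with V_CE = 0.2 V. KCL at the emitter: V_E/R_E = (V_BB−0.7−V_E)/R_B + (V_CC−0.2−V_E)/R_C, giving V_E = 2.72 V.
I_C = (V_CC − 0.2 − V_E)/R_C = (5.9 − 2.72)/1.5 = 2.12 mA.
Check: I_B = (4.9 − 2.72)/15 = 0.145 mA, and β·I_B = 21.8 mA > I_C, confirming saturation.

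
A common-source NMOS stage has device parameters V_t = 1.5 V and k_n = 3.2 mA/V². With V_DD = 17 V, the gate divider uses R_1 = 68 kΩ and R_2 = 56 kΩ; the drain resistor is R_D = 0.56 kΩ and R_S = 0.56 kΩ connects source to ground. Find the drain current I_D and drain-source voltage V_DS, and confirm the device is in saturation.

I_D ≈ 7.2 mA, V_DS ≈ 8.9 V

V_G = V_DD·R_2/(R_1+R_2) = 17×56/124 = 7.68 V.
Assume saturation: I_D = (k_n/2)(V_GS − V_t)² with V_GS = V_G − I_D·R_S = 7.68 − 0.56·I_D.
Substituting gives 0.502·I_D² − 12.1·I_D + 61.1 = 0, with roots I_D = 7.23 or 16.8 mA.
The root I_D = 16.8 mA gives V_GS = -1.74 V ≤ V_t, so take I_D = 7.23 mA.
Then V_GS = 3.63 V and V_DS = V_DD − I_D(R_D+R_S) = 17 − 7.23×1.12 = 8.9 V.
Saturation requires V_DS ≥ V_GS − V_t = 2.13 V; 8.9 ≥ 2.13 ✓.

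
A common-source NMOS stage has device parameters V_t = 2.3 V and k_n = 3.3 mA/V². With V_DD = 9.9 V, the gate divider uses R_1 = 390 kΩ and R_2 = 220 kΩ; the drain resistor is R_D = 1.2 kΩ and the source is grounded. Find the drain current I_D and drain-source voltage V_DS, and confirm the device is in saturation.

V_G = V_DD·R_2/(R_1+R_2) = 9.9×220/610 = 3.57 V. With the source grounded, V_GS = V_G = 3.57 V.
Assume saturation: I_D = (k_n/2)(V_GS − V_t)² = (3.3/2)×(3.57 − 2.3)² = 1.65×1.27² = 2.66 mA.
V_DS = V_DD − I_D·R_D = 9.9 − 2.66×1.2 = 6.7 V.
Saturation requires V_DS ≥ V_GS − V_t = 1.27 V; 6.7 ≥ 1.27 ✓.

I_D ≈ 2.7 mA, V_DS ≈ 6.7 V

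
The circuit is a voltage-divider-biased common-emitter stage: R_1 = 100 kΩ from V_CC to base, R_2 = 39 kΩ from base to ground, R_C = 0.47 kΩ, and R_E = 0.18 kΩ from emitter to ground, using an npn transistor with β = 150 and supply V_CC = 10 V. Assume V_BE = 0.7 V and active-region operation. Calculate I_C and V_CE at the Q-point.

Thevenize the base divider: V_Th = V_CC·R_2/(R_1+R_2) = 10×39/139 = 2.81 V, R_Th = R_1‖R_2 = 28.1 kΩ.
Base-emitter loop: V_Th = I_B·R_Th + V_BE + (β+1)I_B·R_E, so I_B = (2.81 − 0.7) / (28.1 + 151×0.18) = 0.0381 mA.
I_C = β·I_B = 150×0.0381 = 5.72 mA, and I_E = (β+1)I_B = 5.76 mA.
V_CE = V_CC − I_C·R_C − I_E·R_E = 10 − 5.72×0.47 − 5.76×0.18 = 6.28 V.
V_CE = 6.28 V > 0.2 V confirms active-region operation.

I_C ≈ 5.7 mA, V_CE ≈ 6.3 V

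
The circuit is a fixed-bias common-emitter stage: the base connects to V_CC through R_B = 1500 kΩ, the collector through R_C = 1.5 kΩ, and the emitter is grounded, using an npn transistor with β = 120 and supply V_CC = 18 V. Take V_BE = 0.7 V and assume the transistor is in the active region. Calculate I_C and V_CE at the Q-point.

I_C ≈ 1.4 mA, V_CE ≈ 16 V

Base loop: V_CC = I_B·R_B + V_BE, so I_B = (18 − 0.7)/1500 kΩ = 0.0115 mA.
In the active region I_C = β·I_B = 120 × 0.0115 = 1.38 mA.
Collector loop: V_CE = V_CC − I_C·R_C = 18 − 1.38×1.5 = 15.9 V.
Since V_CE = 15.9 V > V_CE(sat) ≈ 0.2 V, the transistor is in the active region as assumed.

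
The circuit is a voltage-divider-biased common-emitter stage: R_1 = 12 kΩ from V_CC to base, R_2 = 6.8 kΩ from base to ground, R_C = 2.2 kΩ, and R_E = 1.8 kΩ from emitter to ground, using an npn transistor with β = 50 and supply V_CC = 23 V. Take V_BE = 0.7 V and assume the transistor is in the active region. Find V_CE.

V_CE ≈ 7 V

Thevenize the base divider: V_Th = V_CC·R_2/(R_1+R_2) = 23×6.8/18.8 = 8.32 V, R_Th = R_1‖R_2 = 4.34 kΩ.
Base-emitter loop: V_Th = I_B·R_Th + V_BE + (β+1)I_B·R_E, so I_B = (8.32 − 0.7) / (4.34 + 51×1.8) = 0.0793 mA.
I_C = β·I_B = 50×0.0793 = 3.96 mA, and I_E = (β+1)I_B = 4.04 mA.
V_CE = V_CC − I_C·R_C − I_E·R_E = 23 − 3.96×2.2 − 4.04×1.8 = 7.01 V.
V_CE = 7.01 V > 0.2 V confirms active-region operation.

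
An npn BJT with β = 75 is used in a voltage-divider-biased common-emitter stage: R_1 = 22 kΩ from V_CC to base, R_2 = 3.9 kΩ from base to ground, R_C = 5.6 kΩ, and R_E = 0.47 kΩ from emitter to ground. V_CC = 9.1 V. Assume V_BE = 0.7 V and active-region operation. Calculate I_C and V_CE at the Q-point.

I_C ≈ 1.3 mA, V_CE ≈ 1.3 V

Thevenize the base divider: V_Th = V_CC·R_2/(R_1+R_2) = 9.1×3.9/25.9 = 1.37 V, R_Th = R_1‖R_2 = 3.31 kΩ.
Base-emitter loop: V_Th = I_B·R_Th + V_BE + (β+1)I_B·R_E, so I_B = (1.37 − 0.7) / (3.31 + 76×0.47) = 0.0172 mA.
I_C = β·I_B = 75×0.0172 = 1.29 mA, and I_E = (β+1)I_B = 1.31 mA.
V_CE = V_CC − I_C·R_C − I_E·R_E = 9.1 − 1.29×5.6 − 1.31×0.47 = 1.27 V.
V_CE = 1.27 V > 0.2 V confirms active-region operation.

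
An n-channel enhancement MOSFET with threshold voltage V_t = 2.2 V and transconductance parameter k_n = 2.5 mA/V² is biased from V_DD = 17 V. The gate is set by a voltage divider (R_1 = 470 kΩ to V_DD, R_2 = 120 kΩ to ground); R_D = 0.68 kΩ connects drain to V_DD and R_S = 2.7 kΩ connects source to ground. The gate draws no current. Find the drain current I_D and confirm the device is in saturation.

V_G = V_DD·R_2/(R_1+R_2) = 17×120/590 = 3.46 V.
Assume saturation: I_D = (k_n/2)(V_GS − V_t)² with V_GS = V_G − I_D·R_S = 3.46 − 2.7·I_D.
Substituting gives 9.11·I_D² − 9.49·I_D + 1.98 = 0, with roots I_D = 0.288 or 0.753 mA.
The root I_D = 0.753 mA gives V_GS = 1.42 V ≤ V_t, so take I_D = 0.288 mA.
Then V_GS = 2.68 V and V_DS = V_DD − I_D(R_D+R_S) = 17 − 0.288×3.38 = 16 V.
Saturation requires V_DS ≥ V_GS − V_t = 0.48 V; 16 ≥ 0.48 ✓.

I_D ≈ 0.29 mA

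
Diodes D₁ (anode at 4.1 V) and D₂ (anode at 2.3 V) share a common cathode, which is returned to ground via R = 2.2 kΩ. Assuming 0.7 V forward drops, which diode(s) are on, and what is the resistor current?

Assume both conduct. Then node N would need to be at both 4.1−0.7 = 3.4 V and 2.3−0.7 = 1.6 V, which is impossible.
Assume only D₁ conducts: V_N = 4.1 − 0.7 = 3.4 V, so I_R = 3.4/2.2 = 1.55 mA.
Check D₂: its anode-to-cathode voltage is 2.3 − 3.4 = -1.1 V < 0.7 V, so it is off. The assumption is consistent.

Only D₁ conducts; I_R ≈ 1.5 mA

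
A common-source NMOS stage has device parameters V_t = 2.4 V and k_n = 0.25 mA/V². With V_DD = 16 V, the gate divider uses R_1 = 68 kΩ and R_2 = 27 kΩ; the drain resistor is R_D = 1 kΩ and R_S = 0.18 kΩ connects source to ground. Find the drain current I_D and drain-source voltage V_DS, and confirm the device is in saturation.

I_D ≈ 0.53 mA, V_DS ≈ 15 V

V_G = V_DD·R_2/(R_1+R_2) = 16×27/95 = 4.55 V.
Assume saturation: I_D = (k_n/2)(V_GS − V_t)² with V_GS = V_G − I_D·R_S = 4.55 − 0.18·I_D.
Substituting gives 0.00405·I_D² − 1.1·I_D + 0.576 = 0, with roots I_D = 0.527 or 270 mA.
The root I_D = 270 mA gives V_GS = -44.1 V ≤ V_t, so take I_D = 0.527 mA.
Then V_GS = 4.45 V and V_DS = V_DD − I_D(R_D+R_S) = 16 − 0.527×1.18 = 15.4 V.
Saturation requires V_DS ≥ V_GS − V_t = 2.05 V; 15.4 ≥ 2.05 ✓.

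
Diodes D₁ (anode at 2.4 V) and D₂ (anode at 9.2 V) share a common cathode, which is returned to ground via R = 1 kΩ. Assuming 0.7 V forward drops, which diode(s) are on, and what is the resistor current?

Only D₂ conducts; I_R ≈ 8.5 mA

Assume both conduct. Then node N would need to be at both 2.4−0.7 = 1.7 V and 9.2−0.7 = 8.5 V, which is impossible.
Assume only D₂ conducts: V_N = 9.2 − 0.7 = 8.5 V, so I_R = 8.5/1 = 8.5 mA.
Check D₁: its anode-to-cathode voltage is 2.4 − 8.5 = -6.1 V < 0.7 V, so it is off. The assumption is consistent.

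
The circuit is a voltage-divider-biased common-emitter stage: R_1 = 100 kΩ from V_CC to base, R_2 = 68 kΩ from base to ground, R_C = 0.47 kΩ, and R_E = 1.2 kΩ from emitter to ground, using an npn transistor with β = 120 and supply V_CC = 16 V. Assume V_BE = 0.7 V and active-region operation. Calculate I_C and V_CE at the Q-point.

Thevenize the base divider: V_Th = V_CC·R_2/(R_1+R_2) = 16×68/168 = 6.48 V, R_Th = R_1‖R_2 = 40.5 kΩ.
Base-emitter loop: V_Th = I_B·R_Th + V_BE + (β+1)I_B·R_E, so I_B = (6.48 − 0.7) / (40.5 + 121×1.2) = 0.0311 mA.
I_C = β·I_B = 120×0.0311 = 3.73 mA, and I_E = (β+1)I_B = 3.76 mA.
V_CE = V_CC − I_C·R_C − I_E·R_E = 16 − 3.73×0.47 − 3.76×1.2 = 9.73 V.
V_CE = 9.73 V > 0.2 V confirms active-region operation.

I_C ≈ 3.7 mA, V_CE ≈ 9.7 V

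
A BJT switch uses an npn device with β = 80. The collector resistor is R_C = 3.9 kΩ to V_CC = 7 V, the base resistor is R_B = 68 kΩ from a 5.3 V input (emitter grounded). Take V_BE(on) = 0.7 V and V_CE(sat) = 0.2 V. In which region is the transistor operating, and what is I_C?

Assume active: I_B = (5.3 − 0.7)/68 = 0.0676 mA, giving I_C = β·I_B = 5.41 mA.
But then V_CE = 7 − 5.41×3.9 = -14.1 V < V_CE(sat) = 0.2 V — impossible in the active region.
So the transistor is saturated. With V_CE = 0.2 V, I_C = (V_CC − 0.2)/R_C = 6.8/3.9 = 1.74 mA.
Check: β·I_B = 5.41 mA > I_C = 1.74 mA, confirming saturation.

saturation; I_C ≈ 1.7 mA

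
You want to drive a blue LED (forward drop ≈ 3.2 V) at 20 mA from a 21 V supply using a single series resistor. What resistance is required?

The resistor drops V_S − V_D = 21 − 3.2 = 17.8 V at 20 mA.
R = 17.8 V / 20 mA = 0.89 kΩ.

R ≈ 0.89 kΩ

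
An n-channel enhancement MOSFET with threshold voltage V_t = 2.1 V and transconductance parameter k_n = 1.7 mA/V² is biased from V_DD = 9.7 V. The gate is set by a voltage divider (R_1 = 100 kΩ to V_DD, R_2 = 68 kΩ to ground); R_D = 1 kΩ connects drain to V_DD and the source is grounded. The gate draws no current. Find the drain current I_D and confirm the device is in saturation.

V_G = V_DD·R_2/(R_1+R_2) = 9.7×68/168 = 3.93 V. With the source grounded, V_GS = V_G = 3.93 V.
Assume saturation: I_D = (k_n/2)(V_GS − V_t)² = (1.7/2)×(3.93 − 2.1)² = 0.85×1.83² = 2.83 mA.
V_DS = V_DD − I_D·R_D = 9.7 − 2.83×1 = 6.87 V.
Saturation requires V_DS ≥ V_GS − V_t = 1.83 V; 6.87 ≥ 1.83 ✓.

I_D ≈ 2.8 mA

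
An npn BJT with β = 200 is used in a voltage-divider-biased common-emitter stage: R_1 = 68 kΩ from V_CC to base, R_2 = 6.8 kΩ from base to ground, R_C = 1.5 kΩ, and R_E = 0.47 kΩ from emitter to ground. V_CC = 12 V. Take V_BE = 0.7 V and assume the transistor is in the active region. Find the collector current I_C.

Thevenize the base divider: V_Th = V_CC·R_2/(R_1+R_2) = 12×6.8/74.8 = 1.09 V, R_Th = R_1‖R_2 = 6.18 kΩ.
Base-emitter loop: V_Th = I_B·R_Th + V_BE + (β+1)I_B·R_E, so I_B = (1.09 − 0.7) / (6.18 + 201×0.47) = 0.00388 mA.
I_C = β·I_B = 200×0.00388 = 0.777 mA, and I_E = (β+1)I_B = 0.781 mA.
V_CE = V_CC − I_C·R_C − I_E·R_E = 12 − 0.777×1.5 − 0.781×0.47 = 10.5 V.
V_CE = 10.5 V > 0.2 V confirms active-region operation.

I_C ≈ 0.78 mA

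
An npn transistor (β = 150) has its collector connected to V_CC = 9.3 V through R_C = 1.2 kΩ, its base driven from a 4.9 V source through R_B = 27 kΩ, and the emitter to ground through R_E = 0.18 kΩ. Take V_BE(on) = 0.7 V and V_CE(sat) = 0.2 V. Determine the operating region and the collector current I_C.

saturation; I_C ≈ 6.6 mA

Assume active: I_B = (4.9 − 0.7)/(27 + 151×0.18) = 0.0775 mA, I_C = β·I_B = 11.6 mA.
Then V_CE = 9.3 − 11.6×1.2 − 11.7×0.18 = -6.76 V < 0.2 V — the active assumption fails.
Re-solve with V_CE = 0.2 V. KCL at the emitter: V_E/R_E = (V_BB−0.7−V_E)/R_B + (V_CC−0.2−V_E)/R_C, giving V_E = 1.2 V.
I_C = (V_CC − 0.2 − V_E)/R_C = (9.1 − 1.2)/1.2 = 6.58 mA.
Check: I_B = (4.2 − 1.2)/27 = 0.111 mA, and β·I_B = 16.6 mA > I_C, confirming saturation.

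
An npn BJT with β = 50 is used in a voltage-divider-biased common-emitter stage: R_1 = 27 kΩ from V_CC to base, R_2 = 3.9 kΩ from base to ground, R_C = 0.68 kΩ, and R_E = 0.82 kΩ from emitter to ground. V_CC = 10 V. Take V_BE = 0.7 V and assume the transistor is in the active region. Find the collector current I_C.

I_C ≈ 0.62 mA

Thevenize the base divider: V_Th = V_CC·R_2/(R_1+R_2) = 10×3.9/30.9 = 1.26 V, R_Th = R_1‖R_2 = 3.41 kΩ.
Base-emitter loop: V_Th = I_B·R_Th + V_BE + (β+1)I_B·R_E, so I_B = (1.26 − 0.7) / (3.41 + 51×0.82) = 0.0124 mA.
I_C = β·I_B = 50×0.0124 = 0.621 mA, and I_E = (β+1)I_B = 0.634 mA.
V_CE = V_CC − I_C·R_C − I_E·R_E = 10 − 0.621×0.68 − 0.634×0.82 = 9.06 V.
V_CE = 9.06 V > 0.2 V confirms active-region operation.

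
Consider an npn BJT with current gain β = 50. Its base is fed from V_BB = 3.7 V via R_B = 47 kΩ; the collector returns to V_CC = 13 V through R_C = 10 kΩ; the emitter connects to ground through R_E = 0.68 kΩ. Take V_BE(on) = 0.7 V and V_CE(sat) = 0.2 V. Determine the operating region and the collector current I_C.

Assume active: I_B = (3.7 − 0.7)/(47 + 51×0.68) = 0.0367 mA, I_C = β·I_B = 1.84 mA.
Then V_CE = 13 − 1.84×10 − 1.87×0.68 = -6.64 V < 0.2 V — the active assumption fails.
Re-solve with V_CE = 0.2 V. KCL at the emitter: V_E/R_E = (V_BB−0.7−V_E)/R_B + (V_CC−0.2−V_E)/R_C, giving V_E = 0.844 V.
I_C = (V_CC − 0.2 − V_E)/R_C = (12.8 − 0.844)/10 = 1.2 mA.
Check: I_B = (3 − 0.844)/47 = 0.0459 mA, and β·I_B = 2.29 mA > I_C, confirming saturation.

saturation; I_C ≈ 1.2 mA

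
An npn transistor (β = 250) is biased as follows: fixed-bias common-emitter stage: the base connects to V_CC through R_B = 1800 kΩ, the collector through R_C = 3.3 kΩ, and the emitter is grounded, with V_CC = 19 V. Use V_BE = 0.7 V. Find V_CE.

Base loop: V_CC = I_B·R_B + V_BE, so I_B = (19 − 0.7)/1800 kΩ = 0.0102 mA.
In the active region I_C = β·I_B = 250 × 0.0102 = 2.54 mA.
Collector loop: V_CE = V_CC − I_C·R_C = 19 − 2.54×3.3 = 10.6 V.
Since V_CE = 10.6 V > V_CE(sat) ≈ 0.2 V, the transistor is in the active region as assumed.

V_CE ≈ 11 V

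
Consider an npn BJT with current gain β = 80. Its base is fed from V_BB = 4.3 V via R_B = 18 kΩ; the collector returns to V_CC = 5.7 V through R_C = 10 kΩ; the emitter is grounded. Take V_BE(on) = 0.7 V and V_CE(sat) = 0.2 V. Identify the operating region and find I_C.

saturation; I_C ≈ 0.55 mA

Assume active: I_B = (4.3 − 0.7)/18 = 0.2 mA, giving I_C = β·I_B = 16 mA.
But then V_CE = 5.7 − 16×10 = -154 V < V_CE(sat) = 0.2 V — impossible in the active region.
So the transistor is saturated. With V_CE = 0.2 V, I_C = (V_CC − 0.2)/R_C = 5.5/10 = 0.55 mA.
Check: β·I_B = 16 mA > I_C = 0.55 mA, confirming saturation.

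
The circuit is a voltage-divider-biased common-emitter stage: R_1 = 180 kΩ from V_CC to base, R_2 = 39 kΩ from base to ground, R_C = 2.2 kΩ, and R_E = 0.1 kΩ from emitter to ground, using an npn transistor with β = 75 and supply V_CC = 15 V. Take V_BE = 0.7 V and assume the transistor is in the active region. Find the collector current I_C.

I_C ≈ 3.7 mA

Thevenize the base divider: V_Th = V_CC·R_2/(R_1+R_2) = 15×39/219 = 2.67 V, R_Th = R_1‖R_2 = 32.1 kΩ.
Base-emitter loop: V_Th = I_B·R_Th + V_BE + (β+1)I_B·R_E, so I_B = (2.67 − 0.7) / (32.1 + 76×0.1) = 0.0497 mA.
I_C = β·I_B = 75×0.0497 = 3.73 mA, and I_E = (β+1)I_B = 3.78 mA.
V_CE = V_CC − I_C·R_C − I_E·R_E = 15 − 3.73×2.2 − 3.78×0.1 = 6.42 V.
V_CE = 6.42 V > 0.2 V confirms active-region operation.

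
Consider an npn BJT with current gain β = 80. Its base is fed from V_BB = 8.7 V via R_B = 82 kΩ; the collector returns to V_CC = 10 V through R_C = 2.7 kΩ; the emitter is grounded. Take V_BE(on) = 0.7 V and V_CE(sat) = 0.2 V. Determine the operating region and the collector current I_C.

saturation; I_C ≈ 3.6 mA

Assume active: I_B = (8.7 − 0.7)/82 = 0.0976 mA, giving I_C = β·I_B = 7.8 mA.
But then V_CE = 10 − 7.8×2.7 = -11.1 V < V_CE(sat) = 0.2 V — impossible in the active region.
So the transistor is saturated. With V_CE = 0.2 V, I_C = (V_CC − 0.2)/R_C = 9.8/2.7 = 3.63 mA.
Check: β·I_B = 7.8 mA > I_C = 3.63 mA, confirming saturation.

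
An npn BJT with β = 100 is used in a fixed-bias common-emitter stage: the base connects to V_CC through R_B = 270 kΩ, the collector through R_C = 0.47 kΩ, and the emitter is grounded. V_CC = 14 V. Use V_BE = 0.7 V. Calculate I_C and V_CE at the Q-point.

I_C ≈ 4.9 mA, V_CE ≈ 12 V

Base loop: V_CC = I_B·R_B + V_BE, so I_B = (14 − 0.7)/270 kΩ = 0.0493 mA.
In the active region I_C = β·I_B = 100 × 0.0493 = 4.93 mA.
Collector loop: V_CE = V_CC − I_C·R_C = 14 − 4.93×0.47 = 11.7 V.
Since V_CE = 11.7 V > V_CE(sat) ≈ 0.2 V, the transistor is in the active region as assumed.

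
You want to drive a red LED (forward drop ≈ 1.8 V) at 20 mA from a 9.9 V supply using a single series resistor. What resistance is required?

R ≈ 0.4 kΩ

The resistor drops V_S − V_D = 9.9 − 1.8 = 8.1 V at 20 mA.
R = 8.1 V / 20 mA = 0.405 kΩ.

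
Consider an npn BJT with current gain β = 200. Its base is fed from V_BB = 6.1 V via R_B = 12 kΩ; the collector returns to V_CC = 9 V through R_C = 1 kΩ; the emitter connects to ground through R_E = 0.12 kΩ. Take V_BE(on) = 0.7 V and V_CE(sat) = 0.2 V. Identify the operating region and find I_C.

Assume active: I_B = (6.1 − 0.7)/(12 + 201×0.12) = 0.15 mA, I_C = β·I_B = 29.9 mA.
Then V_CE = 9 − 29.9×1 − 30×0.12 = -24.5 V < 0.2 V — the active assumption fails.
Re-solve with V_CE = 0.2 V. KCL at the emitter: V_E/R_E = (V_BB−0.7−V_E)/R_B + (V_CC−0.2−V_E)/R_C, giving V_E = 0.982 V.
I_C = (V_CC − 0.2 − V_E)/R_C = (8.8 − 0.982)/1 = 7.82 mA.
Check: I_B = (5.4 − 0.982)/12 = 0.368 mA, and β·I_B = 73.6 mA > I_C, confirming saturation.

saturation; I_C ≈ 7.8 mA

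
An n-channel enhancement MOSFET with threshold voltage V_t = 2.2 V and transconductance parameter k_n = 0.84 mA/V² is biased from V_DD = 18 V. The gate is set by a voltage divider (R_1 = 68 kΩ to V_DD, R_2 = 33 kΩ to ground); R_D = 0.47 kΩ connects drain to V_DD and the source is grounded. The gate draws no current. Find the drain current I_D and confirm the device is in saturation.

V_G = V_DD·R_2/(R_1+R_2) = 18×33/101 = 5.88 V. With the source grounded, V_GS = V_G = 5.88 V.
Assume saturation: I_D = (k_n/2)(V_GS − V_t)² = (0.84/2)×(5.88 − 2.2)² = 0.42×3.68² = 5.69 mA.
V_DS = V_DD − I_D·R_D = 18 − 5.69×0.47 = 15.3 V.
Saturation requires V_DS ≥ V_GS − V_t = 3.68 V; 15.3 ≥ 3.68 ✓.

I_D ≈ 5.7 mA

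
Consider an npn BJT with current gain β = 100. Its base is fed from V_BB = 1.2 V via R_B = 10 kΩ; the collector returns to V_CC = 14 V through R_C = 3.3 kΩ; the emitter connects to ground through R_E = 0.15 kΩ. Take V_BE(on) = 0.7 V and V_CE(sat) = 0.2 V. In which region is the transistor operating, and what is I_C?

active; I_C ≈ 2 mA

Assume active. Base-emitter loop: I_B = (V_BB − V_BE)/(R_B + (β+1)R_E) = (1.2 − 0.7)/(10 + 101×0.15) = 0.0199 mA.
I_C = β·I_B = 100×0.0199 = 1.99 mA.
V_CE = V_CC − I_C·R_C − I_E·R_E = 14 − 1.99×3.3 − 2.01×0.15 = 7.14 V > V_CE(sat), so the active-region assumption holds.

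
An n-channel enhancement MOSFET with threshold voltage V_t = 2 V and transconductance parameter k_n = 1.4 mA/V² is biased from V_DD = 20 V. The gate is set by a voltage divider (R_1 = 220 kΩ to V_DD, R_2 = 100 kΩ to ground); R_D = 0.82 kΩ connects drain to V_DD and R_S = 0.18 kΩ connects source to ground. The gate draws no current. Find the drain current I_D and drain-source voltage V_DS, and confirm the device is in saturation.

I_D ≈ 6.6 mA, V_DS ≈ 13 V

V_G = V_DD·R_2/(R_1+R_2) = 20×100/320 = 6.25 V.
Assume saturation: I_D = (k_n/2)(V_GS − V_t)² with V_GS = V_G − I_D·R_S = 6.25 − 0.18·I_D.
Substituting gives 0.0227·I_D² − 2.07·I_D + 12.6 = 0, with roots I_D = 6.58 or 84.7 mA.
The root I_D = 84.7 mA gives V_GS = -9 V ≤ V_t, so take I_D = 6.58 mA.
Then V_GS = 5.07 V and V_DS = V_DD − I_D(R_D+R_S) = 20 − 6.58×1 = 13.4 V.
Saturation requires V_DS ≥ V_GS − V_t = 3.07 V; 13.4 ≥ 3.07 ✓.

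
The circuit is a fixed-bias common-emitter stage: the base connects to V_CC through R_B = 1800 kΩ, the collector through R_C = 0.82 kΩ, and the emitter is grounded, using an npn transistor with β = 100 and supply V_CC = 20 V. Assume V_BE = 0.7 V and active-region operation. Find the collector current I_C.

I_C ≈ 1.1 mA

Base loop: V_CC = I_B·R_B + V_BE, so I_B = (20 − 0.7)/1800 kΩ = 0.0107 mA.
In the active region I_C = β·I_B = 100 × 0.0107 = 1.07 mA.
Collector loop: V_CE = V_CC − I_C·R_C = 20 − 1.07×0.82 = 19.1 V.
Since V_CE = 19.1 V > V_CE(sat) ≈ 0.2 V, the transistor is in the active region as assumed.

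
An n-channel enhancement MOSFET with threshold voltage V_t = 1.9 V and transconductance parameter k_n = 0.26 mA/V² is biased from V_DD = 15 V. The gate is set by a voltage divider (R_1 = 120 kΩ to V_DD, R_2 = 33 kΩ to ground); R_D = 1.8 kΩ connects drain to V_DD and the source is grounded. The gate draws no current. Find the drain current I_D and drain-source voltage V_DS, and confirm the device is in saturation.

V_G = V_DD·R_2/(R_1+R_2) = 15×33/153 = 3.24 V. With the source grounded, V_GS = V_G = 3.24 V.
Assume saturation: I_D = (k_n/2)(V_GS − V_t)² = (0.26/2)×(3.24 − 1.9)² = 0.13×1.34² = 0.232 mA.
V_DS = V_DD − I_D·R_D = 15 − 0.232×1.8 = 14.6 V.
Saturation requires V_DS ≥ V_GS − V_t = 1.34 V; 14.6 ≥ 1.34 ✓.

I_D ≈ 0.23 mA, V_DS ≈ 15 V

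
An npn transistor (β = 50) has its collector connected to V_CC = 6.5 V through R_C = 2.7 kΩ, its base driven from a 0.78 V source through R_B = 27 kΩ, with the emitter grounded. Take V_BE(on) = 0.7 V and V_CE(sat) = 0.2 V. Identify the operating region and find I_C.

Assume active. Base-emitter loop: I_B = (V_BB − V_BE)/R_B = (0.78 − 0.7)/27 = 0.00296 mA.
I_C = β·I_B = 50×0.00296 = 0.148 mA.
V_CE = V_CC − I_C·R_C = 6.5 − 0.148×2.7 = 6.1 V > V_CE(sat), so the active-region assumption holds.

active; I_C ≈ 0.15 mA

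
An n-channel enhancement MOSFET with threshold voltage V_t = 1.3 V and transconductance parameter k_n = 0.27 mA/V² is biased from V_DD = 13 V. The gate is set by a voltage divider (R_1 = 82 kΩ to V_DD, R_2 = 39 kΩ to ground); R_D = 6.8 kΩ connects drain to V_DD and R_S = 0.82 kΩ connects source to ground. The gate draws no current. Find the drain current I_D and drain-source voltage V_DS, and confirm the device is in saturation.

V_G = V_DD·R_2/(R_1+R_2) = 13×39/121 = 4.19 V.
Assume saturation: I_D = (k_n/2)(V_GS − V_t)² with V_GS = V_G − I_D·R_S = 4.19 − 0.82·I_D.
Substituting gives 0.0908·I_D² − 1.64·I_D + 1.13 = 0, with roots I_D = 0.716 or 17.3 mA.
The root I_D = 17.3 mA gives V_GS = -10 V ≤ V_t, so take I_D = 0.716 mA.
Then V_GS = 3.6 V and V_DS = V_DD − I_D(R_D+R_S) = 13 − 0.716×7.62 = 7.54 V.
Saturation requires V_DS ≥ V_GS − V_t = 2.3 V; 7.54 ≥ 2.3 ✓.

I_D ≈ 0.72 mA, V_DS ≈ 7.5 V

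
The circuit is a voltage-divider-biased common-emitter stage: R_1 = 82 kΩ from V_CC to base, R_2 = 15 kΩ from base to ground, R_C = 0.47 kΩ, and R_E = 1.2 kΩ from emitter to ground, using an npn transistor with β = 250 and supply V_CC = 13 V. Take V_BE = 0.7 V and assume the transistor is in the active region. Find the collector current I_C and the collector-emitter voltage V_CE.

I_C ≈ 1 mA, V_CE ≈ 11 V

Thevenize the base divider: V_Th = V_CC·R_2/(R_1+R_2) = 13×15/97 = 2.01 V, R_Th = R_1‖R_2 = 12.7 kΩ.
Base-emitter loop: V_Th = I_B·R_Th + V_BE + (β+1)I_B·R_E, so I_B = (2.01 − 0.7) / (12.7 + 251×1.2) = 0.00417 mA.
I_C = β·I_B = 250×0.00417 = 1.04 mA, and I_E = (β+1)I_B = 1.05 mA.
V_CE = V_CC − I_C·R_C − I_E·R_E = 13 − 1.04×0.47 − 1.05×1.2 = 11.3 V.
V_CE = 11.3 V > 0.2 V confirms active-region operation.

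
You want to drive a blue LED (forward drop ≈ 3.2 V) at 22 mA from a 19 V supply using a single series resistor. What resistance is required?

R ≈ 0.72 kΩ

The resistor drops V_S − V_D = 19 − 3.2 = 15.8 V at 22 mA.
R = 15.8 V / 22 mA = 0.718 kΩ.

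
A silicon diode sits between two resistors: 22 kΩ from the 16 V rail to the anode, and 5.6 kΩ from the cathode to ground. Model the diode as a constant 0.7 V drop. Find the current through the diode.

I ≈ 0.55 mA

The two resistors are in series with the diode, so KVL gives 16 = I·22 + 0.7 + I·5.6.
I = (16 − 0.7) / (22 + 5.6) kΩ = 15.3 / 27.6 = 0.554 mA.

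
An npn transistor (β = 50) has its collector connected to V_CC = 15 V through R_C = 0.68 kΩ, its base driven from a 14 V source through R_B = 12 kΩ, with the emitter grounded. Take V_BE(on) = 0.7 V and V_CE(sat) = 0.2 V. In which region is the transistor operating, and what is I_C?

saturation; I_C ≈ 22 mA

Assume active: I_B = (14 − 0.7)/12 = 1.11 mA, giving I_C = β·I_B = 55.4 mA.
But then V_CE = 15 − 55.4×0.68 = -22.7 V < V_CE(sat) = 0.2 V — impossible in the active region.
So the transistor is saturated. With V_CE = 0.2 V, I_C = (V_CC − 0.2)/R_C = 14.8/0.68 = 21.8 mA.
Check: β·I_B = 55.4 mA > I_C = 21.8 mA, confirming saturation.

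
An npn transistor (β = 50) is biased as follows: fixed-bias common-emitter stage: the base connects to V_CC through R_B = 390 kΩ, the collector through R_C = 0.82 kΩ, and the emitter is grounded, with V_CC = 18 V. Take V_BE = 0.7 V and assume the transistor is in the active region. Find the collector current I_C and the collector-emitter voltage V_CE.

Base loop: V_CC = I_B·R_B + V_BE, so I_B = (18 − 0.7)/390 kΩ = 0.0444 mA.
In the active region I_C = β·I_B = 50 × 0.0444 = 2.22 mA.
Collector loop: V_CE = V_CC − I_C·R_C = 18 − 2.22×0.82 = 16.2 V.
Since V_CE = 16.2 V > V_CE(sat) ≈ 0.2 V, the transistor is in the active region as assumed.

I_C ≈ 2.2 mA, V_CE ≈ 16 V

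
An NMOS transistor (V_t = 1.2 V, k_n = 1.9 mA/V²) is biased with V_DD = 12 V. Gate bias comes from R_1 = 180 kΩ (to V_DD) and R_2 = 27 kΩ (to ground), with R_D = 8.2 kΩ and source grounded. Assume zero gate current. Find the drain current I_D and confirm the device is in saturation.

I_D ≈ 0.13 mA

V_G = V_DD·R_2/(R_1+R_2) = 12×27/207 = 1.57 V. With the source grounded, V_GS = V_G = 1.57 V.
Assume saturation: I_D = (k_n/2)(V_GS − V_t)² = (1.9/2)×(1.57 − 1.2)² = 0.95×0.365² = 0.127 mA.
V_DS = V_DD − I_D·R_D = 12 − 0.127×8.2 = 11 V.
Saturation requires V_DS ≥ V_GS − V_t = 0.365 V; 11 ≥ 0.365 ✓.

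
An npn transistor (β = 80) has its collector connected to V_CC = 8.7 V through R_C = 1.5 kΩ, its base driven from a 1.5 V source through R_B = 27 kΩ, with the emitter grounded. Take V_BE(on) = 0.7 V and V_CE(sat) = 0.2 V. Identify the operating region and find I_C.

active; I_C ≈ 2.4 mA

Assume active. Base-emitter loop: I_B = (V_BB − V_BE)/R_B = (1.5 − 0.7)/27 = 0.0296 mA.
I_C = β·I_B = 80×0.0296 = 2.37 mA.
V_CE = V_CC − I_C·R_C = 8.7 − 2.37×1.5 = 5.14 V > V_CE(sat), so the active-region assumption holds.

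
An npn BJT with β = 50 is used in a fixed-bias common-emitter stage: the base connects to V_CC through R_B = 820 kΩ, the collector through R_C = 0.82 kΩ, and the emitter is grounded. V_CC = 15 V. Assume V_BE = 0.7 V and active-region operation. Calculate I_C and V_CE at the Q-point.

I_C ≈ 0.87 mA, V_CE ≈ 14 V

Base loop: V_CC = I_B·R_B + V_BE, so I_B = (15 − 0.7)/820 kΩ = 0.0174 mA.
In the active region I_C = β·I_B = 50 × 0.0174 = 0.872 mA.
Collector loop: V_CE = V_CC − I_C·R_C = 15 − 0.872×0.82 = 14.3 V.
Since V_CE = 14.3 V > V_CE(sat) ≈ 0.2 V, the transistor is in the active region as assumed.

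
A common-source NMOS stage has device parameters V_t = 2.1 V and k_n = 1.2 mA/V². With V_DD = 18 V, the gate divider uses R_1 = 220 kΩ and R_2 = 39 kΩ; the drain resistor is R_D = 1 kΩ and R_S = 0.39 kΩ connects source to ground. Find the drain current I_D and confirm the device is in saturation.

I_D ≈ 0.18 mA

V_G = V_DD·R_2/(R_1+R_2) = 18×39/259 = 2.71 V.
Assume saturation: I_D = (k_n/2)(V_GS − V_t)² with V_GS = V_G − I_D·R_S = 2.71 − 0.39·I_D.
Substituting gives 0.0913·I_D² − 1.29·I_D + 0.224 = 0, with roots I_D = 0.176 or 13.9 mA.
The root I_D = 13.9 mA gives V_GS = -2.72 V ≤ V_t, so take I_D = 0.176 mA.
Then V_GS = 2.64 V and V_DS = V_DD − I_D(R_D+R_S) = 18 − 0.176×1.39 = 17.8 V.
Saturation requires V_DS ≥ V_GS − V_t = 0.542 V; 17.8 ≥ 0.542 ✓.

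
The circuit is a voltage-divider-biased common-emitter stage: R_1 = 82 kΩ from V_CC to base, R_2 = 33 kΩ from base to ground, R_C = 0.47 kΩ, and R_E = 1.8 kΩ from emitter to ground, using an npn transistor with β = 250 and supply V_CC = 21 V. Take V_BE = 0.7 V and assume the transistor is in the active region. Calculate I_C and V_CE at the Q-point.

I_C ≈ 2.8 mA, V_CE ≈ 15 V

Thevenize the base divider: V_Th = V_CC·R_2/(R_1+R_2) = 21×33/115 = 6.03 V, R_Th = R_1‖R_2 = 23.5 kΩ.
Base-emitter loop: V_Th = I_B·R_Th + V_BE + (β+1)I_B·R_E, so I_B = (6.03 − 0.7) / (23.5 + 251×1.8) = 0.0112 mA.
I_C = β·I_B = 250×0.0112 = 2.8 mA, and I_E = (β+1)I_B = 2.81 mA.
V_CE = V_CC − I_C·R_C − I_E·R_E = 21 − 2.8×0.47 − 2.81×1.8 = 14.6 V.
V_CE = 14.6 V > 0.2 V confirms active-region operation.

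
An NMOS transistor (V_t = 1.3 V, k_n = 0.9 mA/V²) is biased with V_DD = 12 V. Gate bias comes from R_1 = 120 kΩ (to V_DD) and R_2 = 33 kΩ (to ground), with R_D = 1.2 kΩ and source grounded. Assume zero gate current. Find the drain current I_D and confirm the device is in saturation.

I_D ≈ 0.75 mA

V_G = V_DD·R_2/(R_1+R_2) = 12×33/153 = 2.59 V. With the source grounded, V_GS = V_G = 2.59 V.
Assume saturation: I_D = (k_n/2)(V_GS − V_t)² = (0.9/2)×(2.59 − 1.3)² = 0.45×1.29² = 0.747 mA.
V_DS = V_DD − I_D·R_D = 12 − 0.747×1.2 = 11.1 V.
Saturation requires V_DS ≥ V_GS − V_t = 1.29 V; 11.1 ≥ 1.29 ✓.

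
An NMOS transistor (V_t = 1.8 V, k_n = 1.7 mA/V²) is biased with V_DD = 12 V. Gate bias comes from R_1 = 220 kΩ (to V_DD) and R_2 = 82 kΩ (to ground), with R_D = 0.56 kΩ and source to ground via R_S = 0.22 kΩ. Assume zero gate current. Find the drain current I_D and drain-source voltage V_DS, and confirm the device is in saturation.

V_G = V_DD·R_2/(R_1+R_2) = 12×82/302 = 3.26 V.
Assume saturation: I_D = (k_n/2)(V_GS − V_t)² with V_GS = V_G − I_D·R_S = 3.26 − 0.22·I_D.
Substituting gives 0.0411·I_D² − 1.55·I_D + 1.81 = 0, with roots I_D = 1.21 or 36.4 mA.
The root I_D = 36.4 mA gives V_GS = -4.74 V ≤ V_t, so take I_D = 1.21 mA.
Then V_GS = 2.99 V and V_DS = V_DD − I_D(R_D+R_S) = 12 − 1.21×0.78 = 11.1 V.
Saturation requires V_DS ≥ V_GS − V_t = 1.19 V; 11.1 ≥ 1.19 ✓.

I_D ≈ 1.2 mA, V_DS ≈ 11 V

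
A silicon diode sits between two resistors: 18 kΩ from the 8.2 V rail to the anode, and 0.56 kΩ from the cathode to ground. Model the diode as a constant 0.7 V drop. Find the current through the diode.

I ≈ 0.4 mA

The two resistors are in series with the diode, so KVL gives 8.2 = I·18 + 0.7 + I·0.56.
I = (8.2 − 0.7) / (18 + 0.56) kΩ = 7.5 / 18.6 = 0.404 mA.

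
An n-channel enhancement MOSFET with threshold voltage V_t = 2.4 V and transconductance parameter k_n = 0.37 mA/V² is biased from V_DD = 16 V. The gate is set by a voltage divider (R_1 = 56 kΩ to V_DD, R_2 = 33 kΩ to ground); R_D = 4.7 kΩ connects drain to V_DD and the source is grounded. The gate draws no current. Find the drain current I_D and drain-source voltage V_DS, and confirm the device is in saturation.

V_G = V_DD·R_2/(R_1+R_2) = 16×33/89 = 5.93 V. With the source grounded, V_GS = V_G = 5.93 V.
Assume saturation: I_D = (k_n/2)(V_GS − V_t)² = (0.37/2)×(5.93 − 2.4)² = 0.185×3.53² = 2.31 mA.
V_DS = V_DD − I_D·R_D = 16 − 2.31×4.7 = 5.15 V.
Saturation requires V_DS ≥ V_GS − V_t = 3.53 V; 5.15 ≥ 3.53 ✓.

I_D ≈ 2.3 mA, V_DS ≈ 5.1 V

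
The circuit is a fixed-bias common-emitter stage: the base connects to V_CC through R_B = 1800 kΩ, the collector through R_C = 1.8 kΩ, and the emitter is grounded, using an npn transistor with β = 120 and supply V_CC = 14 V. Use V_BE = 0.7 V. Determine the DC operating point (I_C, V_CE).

I_C ≈ 0.89 mA, V_CE ≈ 12 V

Base loop: V_CC = I_B·R_B + V_BE, so I_B = (14 − 0.7)/1800 kΩ = 0.00739 mA.
In the active region I_C = β·I_B = 120 × 0.00739 = 0.887 mA.
Collector loop: V_CE = V_CC − I_C·R_C = 14 − 0.887×1.8 = 12.4 V.
Since V_CE = 12.4 V > V_CE(sat) ≈ 0.2 V, the transistor is in the active region as assumed.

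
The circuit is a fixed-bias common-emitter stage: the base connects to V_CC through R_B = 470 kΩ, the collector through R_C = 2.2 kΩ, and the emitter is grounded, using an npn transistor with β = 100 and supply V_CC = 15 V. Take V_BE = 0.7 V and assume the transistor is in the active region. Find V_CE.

Base loop: V_CC = I_B·R_B + V_BE, so I_B = (15 − 0.7)/470 kΩ = 0.0304 mA.
In the active region I_C = β·I_B = 100 × 0.0304 = 3.04 mA.
Collector loop: V_CE = V_CC − I_C·R_C = 15 − 3.04×2.2 = 8.31 V.
Since V_CE = 8.31 V > V_CE(sat) ≈ 0.2 V, the transistor is in the active region as assumed.

V_CE ≈ 8.3 V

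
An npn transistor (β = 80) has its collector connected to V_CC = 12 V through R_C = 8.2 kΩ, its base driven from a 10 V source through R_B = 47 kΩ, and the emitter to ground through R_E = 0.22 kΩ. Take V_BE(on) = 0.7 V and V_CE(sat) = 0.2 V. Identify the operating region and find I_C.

saturation; I_C ≈ 1.4 mA

Assume active: I_B = (10 − 0.7)/(47 + 81×0.22) = 0.143 mA, I_C = β·I_B = 11.5 mA.
Then V_CE = 12 − 11.5×8.2 − 11.6×0.22 = -84.7 V < 0.2 V — the active assumption fails.
Re-solve with V_CE = 0.2 V. KCL at the emitter: V_E/R_E = (V_BB−0.7−V_E)/R_B + (V_CC−0.2−V_E)/R_C, giving V_E = 0.349 V.
I_C = (V_CC − 0.2 − V_E)/R_C = (11.8 − 0.349)/8.2 = 1.4 mA.
Check: I_B = (9.3 − 0.349)/47 = 0.19 mA, and β·I_B = 15.2 mA > I_C, confirming saturation.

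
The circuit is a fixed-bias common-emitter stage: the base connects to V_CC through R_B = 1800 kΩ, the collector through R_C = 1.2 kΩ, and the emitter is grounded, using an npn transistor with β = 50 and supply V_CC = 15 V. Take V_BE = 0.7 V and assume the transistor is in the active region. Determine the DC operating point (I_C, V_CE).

Base loop: V_CC = I_B·R_B + V_BE, so I_B = (15 − 0.7)/1800 kΩ = 0.00794 mA.
In the active region I_C = β·I_B = 50 × 0.00794 = 0.397 mA.
Collector loop: V_CE = V_CC − I_C·R_C = 15 − 0.397×1.2 = 14.5 V.
Since V_CE = 14.5 V > V_CE(sat) ≈ 0.2 V, the transistor is in the active region as assumed.

I_C ≈ 0.4 mA, V_CE ≈ 15 V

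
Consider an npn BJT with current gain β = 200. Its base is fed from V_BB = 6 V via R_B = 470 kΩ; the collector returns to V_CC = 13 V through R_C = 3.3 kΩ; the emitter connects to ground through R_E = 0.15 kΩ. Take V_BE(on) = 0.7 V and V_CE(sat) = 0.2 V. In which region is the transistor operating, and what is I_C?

Assume active. Base-emitter loop: I_B = (V_BB − V_BE)/(R_B + (β+1)R_E) = (6 − 0.7)/(470 + 201×0.15) = 0.0106 mA.
I_C = β·I_B = 200×0.0106 = 2.12 mA.
V_CE = V_CC − I_C·R_C − I_E·R_E = 13 − 2.12×3.3 − 2.13×0.15 = 5.69 V > V_CE(sat), so the active-region assumption holds.

active; I_C ≈ 2.1 mA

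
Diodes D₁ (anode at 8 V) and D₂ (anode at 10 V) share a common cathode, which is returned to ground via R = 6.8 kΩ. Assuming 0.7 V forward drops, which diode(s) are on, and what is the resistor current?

Assume both conduct. Then node N would need to be at both 8−0.7 = 7.3 V and 10−0.7 = 9.3 V, which is impossible.
Assume only D₂ conducts: V_N = 10 − 0.7 = 9.3 V, so I_R = 9.3/6.8 = 1.37 mA.
Check D₁: its anode-to-cathode voltage is 8 − 9.3 = -1.3 V < 0.7 V, so it is off. The assumption is consistent.

Only D₂ conducts; I_R ≈ 1.4 mA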